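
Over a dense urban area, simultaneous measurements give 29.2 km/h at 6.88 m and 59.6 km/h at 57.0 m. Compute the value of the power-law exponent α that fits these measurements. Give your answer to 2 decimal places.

Power law: V₂/V₁ = (z₂/z₁)^α ⇒ α = ln(V₂/V₁) / ln(z₂/z₁)
α = ln(59.6/29.2) / ln(57.0/6.88) = ln(2.0411) / ln(8.2849)
  = 0.71349 / 2.11443 = 0.33744

α ≈ 0.34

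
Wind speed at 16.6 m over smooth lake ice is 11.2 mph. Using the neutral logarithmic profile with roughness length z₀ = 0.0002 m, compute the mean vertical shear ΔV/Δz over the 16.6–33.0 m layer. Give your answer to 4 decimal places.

Log law: V₂ = V₁ · ln(z₂/z₀)/ln(z₁/z₀) = 11.2 × 12.0137/11.3266 = 11.8794 mph
ΔV/Δz = (11.8794 − 11.2)/(33.0 − 16.6) = 0.6794/16.4000 = 0.04143 mph/m

0.0414 mph/m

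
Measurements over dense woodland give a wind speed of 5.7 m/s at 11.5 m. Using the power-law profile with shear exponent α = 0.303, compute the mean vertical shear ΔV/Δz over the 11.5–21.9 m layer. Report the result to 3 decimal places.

0.118 m/s/m

Power law: V₂ = V₁ · (z₂/z₁)^α = 5.7 × (1.9043)^0.303 = 6.9285 m/s
ΔV/Δz = (6.9285 − 5.7)/(21.9 − 11.5) = 1.2285/10.4000 = 0.11812 m/s/m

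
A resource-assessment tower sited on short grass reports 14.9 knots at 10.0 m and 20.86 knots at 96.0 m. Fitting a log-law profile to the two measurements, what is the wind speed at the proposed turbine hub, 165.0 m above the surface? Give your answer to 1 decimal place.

22.3 knots

Log law: V ∝ ln(z/z₀). From the pair, with r = V₁/V₂ = 0.71429,
ln z₀ = (ln z₁ − r·ln z₂)/(1 − r) = (2.3026 − 0.71429×4.5643)/0.28571 = -3.3518 → z₀ = 0.03502 m
V₃ = V₁ · ln(z₃/z₀)/ln(z₁/z₀) = 14.9 × 8.4578/5.6544 = 22.2872 knots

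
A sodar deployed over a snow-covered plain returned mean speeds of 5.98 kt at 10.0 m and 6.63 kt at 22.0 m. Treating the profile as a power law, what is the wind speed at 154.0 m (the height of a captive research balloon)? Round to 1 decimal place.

8.6 kt

First find α: α = ln(V₂/V₁)/ln(z₂/z₁) = ln(6.63/5.98)/ln(22.0/10.0) = 0.10318/0.78846 = 0.1309
Extrapolate from 22.0 m to 154.0 m: V₃ = 6.63 × (154.0/22.0)^0.1309 = 6.63 × 1.2900 = 8.5528 kt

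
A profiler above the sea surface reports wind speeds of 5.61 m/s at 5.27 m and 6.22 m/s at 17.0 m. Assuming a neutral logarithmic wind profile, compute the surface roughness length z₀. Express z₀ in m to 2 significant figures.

z₀ ≈ 0.00011 m

Log law: V(z) ∝ ln(z/z₀). With r = V₁/V₂ = 5.61/6.22 = 0.90193,
r · ln(z₂/z₀) = ln(z₁/z₀) ⇒ ln z₀ = (ln z₁ − r·ln z₂)/(1 − r)
ln z₀ = (1.66203 − 0.90193×2.83321) / 0.09807 = -9.1090
z₀ = exp(-9.1090) = 0.0001107 m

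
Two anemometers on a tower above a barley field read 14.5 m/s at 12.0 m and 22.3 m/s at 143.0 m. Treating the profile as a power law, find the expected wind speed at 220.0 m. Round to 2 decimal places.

24.03 m/s

First find α: α = ln(V₂/V₁)/ln(z₂/z₁) = ln(22.3/14.5)/ln(143.0/12.0) = 0.43044/2.47794 = 0.1737
Extrapolate from 143.0 m to 220.0 m: V₃ = 22.3 × (220.0/143.0)^0.1737 = 22.3 × 1.0777 = 24.0327 m/s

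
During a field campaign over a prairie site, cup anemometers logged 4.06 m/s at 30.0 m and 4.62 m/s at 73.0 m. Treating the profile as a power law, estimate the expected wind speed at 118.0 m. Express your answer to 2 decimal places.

First find α: α = ln(V₂/V₁)/ln(z₂/z₁) = ln(4.62/4.06)/ln(73.0/30.0) = 0.12921/0.88926 = 0.1453
Extrapolate from 73.0 m to 118.0 m: V₃ = 4.62 × (118.0/73.0)^0.1453 = 4.62 × 1.0723 = 4.9539 m/s

4.95 m/s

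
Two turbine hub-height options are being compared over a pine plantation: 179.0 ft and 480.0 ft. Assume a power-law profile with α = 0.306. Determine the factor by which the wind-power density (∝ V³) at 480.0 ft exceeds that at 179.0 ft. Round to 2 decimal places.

2.47

Speed ratio: V_B/V_A = (z_B/z_A)^α = (480.0/179.0)^0.306 = (2.6816)^0.306 = 1.35234
Power-density ratio: P_B/P_A = (V_B/V_A)³ = (1.35234)³ = 2.47321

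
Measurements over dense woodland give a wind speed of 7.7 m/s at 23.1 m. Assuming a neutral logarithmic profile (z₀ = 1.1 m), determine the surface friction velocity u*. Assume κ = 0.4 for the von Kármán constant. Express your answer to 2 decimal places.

Log law: V(z) = (u*/κ) · ln(z/z₀) ⇒ u* = κ · V / ln(z/z₀)
u* = 0.4 × 7.7 / ln(23.1/1.1) = 0.4 × 7.7 / 3.0445
   = 3.0800 / 3.0445 = 1.0117 m/s

u* ≈ 1.01 m/s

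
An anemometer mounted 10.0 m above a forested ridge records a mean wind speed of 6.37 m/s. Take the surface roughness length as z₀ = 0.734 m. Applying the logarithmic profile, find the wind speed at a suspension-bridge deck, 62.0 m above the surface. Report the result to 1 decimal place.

Log law: V(z) ∝ ln(z/z₀), so V₂/V₁ = ln(z₂/z₀) / ln(z₁/z₀).
ln(62.0/0.734) = 4.4364, ln(10.0/0.734) = 2.6118
V₂ = 6.37 × 4.4364/2.6118 = 6.37 × 1.6986 = 10.8199 m/s

10.8 m/s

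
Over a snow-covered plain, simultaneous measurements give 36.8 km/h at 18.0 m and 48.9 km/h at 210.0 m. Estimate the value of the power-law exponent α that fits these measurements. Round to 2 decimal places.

α ≈ 0.12

Power law: V₂/V₁ = (z₂/z₁)^α ⇒ α = ln(V₂/V₁) / ln(z₂/z₁)
α = ln(48.9/36.8) / ln(210.0/18.0) = ln(1.3288) / ln(11.6667)
  = 0.28428 / 2.45674 = 0.11571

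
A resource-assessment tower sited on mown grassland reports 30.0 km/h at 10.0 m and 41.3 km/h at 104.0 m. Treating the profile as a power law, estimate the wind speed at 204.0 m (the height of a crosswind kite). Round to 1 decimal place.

45.3 km/h

First find α: α = ln(V₂/V₁)/ln(z₂/z₁) = ln(41.3/30.0)/ln(104.0/10.0) = 0.31967/2.34181 = 0.1365
Extrapolate from 104.0 m to 204.0 m: V₃ = 41.3 × (204.0/104.0)^0.1365 = 41.3 × 1.0963 = 45.2784 km/h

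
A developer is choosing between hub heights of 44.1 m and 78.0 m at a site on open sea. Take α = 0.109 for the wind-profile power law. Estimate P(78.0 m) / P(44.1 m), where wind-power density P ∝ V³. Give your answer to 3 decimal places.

Speed ratio: V_B/V_A = (z_B/z_A)^α = (78.0/44.1)^0.109 = (1.7687)^0.109 = 1.06413
Power-density ratio: P_B/P_A = (V_B/V_A)³ = (1.06413)³ = 1.20499

1.205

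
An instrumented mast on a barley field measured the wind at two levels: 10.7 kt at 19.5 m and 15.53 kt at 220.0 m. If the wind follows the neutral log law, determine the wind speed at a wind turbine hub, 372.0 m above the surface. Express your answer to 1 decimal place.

Log law: V ∝ ln(z/z₀). From the pair, with r = V₁/V₂ = 0.68899,
ln z₀ = (ln z₁ − r·ln z₂)/(1 − r) = (2.9704 − 0.68899×5.3936)/0.31101 = -2.3978 → z₀ = 0.09092 m
V₃ = V₁ · ln(z₃/z₀)/ln(z₁/z₀) = 10.7 × 8.3167/5.3682 = 16.5770 kt

16.6 kt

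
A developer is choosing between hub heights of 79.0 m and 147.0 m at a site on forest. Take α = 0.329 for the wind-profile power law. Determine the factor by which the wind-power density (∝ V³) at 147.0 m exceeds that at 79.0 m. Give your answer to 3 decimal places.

1.846

Speed ratio: V_B/V_A = (z_B/z_A)^α = (147.0/79.0)^0.329 = (1.8608)^0.329 = 1.22667
Power-density ratio: P_B/P_A = (V_B/V_A)³ = (1.22667)³ = 1.84580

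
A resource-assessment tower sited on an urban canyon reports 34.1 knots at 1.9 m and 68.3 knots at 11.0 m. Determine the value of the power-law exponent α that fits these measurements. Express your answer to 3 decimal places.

α ≈ 0.396

Power law: V₂/V₁ = (z₂/z₁)^α ⇒ α = ln(V₂/V₁) / ln(z₂/z₁)
α = ln(68.3/34.1) / ln(11.0/1.9) = ln(2.0029) / ln(5.7895)
  = 0.69461 / 1.75604 = 0.39556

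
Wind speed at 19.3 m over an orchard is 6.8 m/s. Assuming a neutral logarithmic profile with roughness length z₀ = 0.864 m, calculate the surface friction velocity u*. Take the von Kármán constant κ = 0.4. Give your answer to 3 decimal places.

u* ≈ 0.876 m/s

Log law: V(z) = (u*/κ) · ln(z/z₀) ⇒ u* = κ · V / ln(z/z₀)
u* = 0.4 × 6.8 / ln(19.3/0.864) = 0.4 × 6.8 / 3.1063
   = 2.7200 / 3.1063 = 0.8756 m/s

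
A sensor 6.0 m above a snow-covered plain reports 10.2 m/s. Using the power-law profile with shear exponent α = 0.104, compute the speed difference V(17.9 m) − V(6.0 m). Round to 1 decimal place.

1.2 m/s

Power law: V₂ = V₁ · (z₂/z₁)^α = 10.2 × (2.9833)^0.104 = 11.4280 m/s
ΔV = 11.4280 − 10.2 = 1.2280 m/s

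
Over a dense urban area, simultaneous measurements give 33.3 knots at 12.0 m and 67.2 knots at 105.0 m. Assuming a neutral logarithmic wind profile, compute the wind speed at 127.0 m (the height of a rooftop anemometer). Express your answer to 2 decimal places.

70.17 knots

Log law: V ∝ ln(z/z₀). From the pair, with r = V₁/V₂ = 0.49554,
ln z₀ = (ln z₁ − r·ln z₂)/(1 − r) = (2.4849 − 0.49554×4.6540)/0.50446 = 0.3542 → z₀ = 1.425 m
V₃ = V₁ · ln(z₃/z₀)/ln(z₁/z₀) = 33.3 × 4.4899/2.1307 = 70.1730 knots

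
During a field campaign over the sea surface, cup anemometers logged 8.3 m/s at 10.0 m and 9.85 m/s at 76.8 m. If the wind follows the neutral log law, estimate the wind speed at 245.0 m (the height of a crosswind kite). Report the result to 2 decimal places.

10.73 m/s

Log law: V ∝ ln(z/z₀). From the pair, with r = V₁/V₂ = 0.84264,
ln z₀ = (ln z₁ − r·ln z₂)/(1 − r) = (2.3026 − 0.84264×4.3412)/0.15736 = -8.6139 → z₀ = 0.0001816 m
V₃ = V₁ · ln(z₃/z₀)/ln(z₁/z₀) = 8.3 × 14.1152/10.9165 = 10.7320 m/s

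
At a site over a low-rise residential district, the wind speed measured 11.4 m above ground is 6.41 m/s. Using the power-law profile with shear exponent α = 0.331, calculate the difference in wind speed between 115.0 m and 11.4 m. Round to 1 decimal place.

Power law: V₂ = V₁ · (z₂/z₁)^α = 6.41 × (10.0877)^0.331 = 13.7757 m/s
ΔV = 13.7757 − 6.41 = 7.3657 m/s

7.4 m/s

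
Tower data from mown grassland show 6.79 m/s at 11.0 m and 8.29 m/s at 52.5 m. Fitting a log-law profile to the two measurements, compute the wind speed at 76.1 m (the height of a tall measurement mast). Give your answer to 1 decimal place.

8.6 m/s

Log law: V ∝ ln(z/z₀). From the pair, with r = V₁/V₂ = 0.81906,
ln z₀ = (ln z₁ − r·ln z₂)/(1 − r) = (2.3979 − 0.81906×3.9608)/0.18094 = -4.6769 → z₀ = 0.009308 m
V₃ = V₁ · ln(z₃/z₀)/ln(z₁/z₀) = 6.79 × 9.0090/7.0748 = 8.6463 m/s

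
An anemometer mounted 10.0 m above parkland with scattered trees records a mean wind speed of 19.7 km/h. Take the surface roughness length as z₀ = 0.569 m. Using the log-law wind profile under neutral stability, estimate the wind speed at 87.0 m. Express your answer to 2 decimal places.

34.57 km/h

Log law: V(z) ∝ ln(z/z₀), so V₂/V₁ = ln(z₂/z₀) / ln(z₁/z₀).
ln(87.0/0.569) = 5.0298, ln(10.0/0.569) = 2.8665
V₂ = 19.7 × 5.0298/2.8665 = 19.7 × 1.7547 = 34.5676 km/h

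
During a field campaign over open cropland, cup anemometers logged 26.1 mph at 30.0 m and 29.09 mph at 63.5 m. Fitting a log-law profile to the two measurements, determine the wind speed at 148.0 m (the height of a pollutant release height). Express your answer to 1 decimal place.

32.5 mph

Log law: V ∝ ln(z/z₀). From the pair, with r = V₁/V₂ = 0.89722,
ln z₀ = (ln z₁ − r·ln z₂)/(1 − r) = (3.4012 − 0.89722×4.1510)/0.10278 = -3.1443 → z₀ = 0.04310 m
V₃ = V₁ · ln(z₃/z₀)/ln(z₁/z₀) = 26.1 × 8.1415/6.5454 = 32.4641 mph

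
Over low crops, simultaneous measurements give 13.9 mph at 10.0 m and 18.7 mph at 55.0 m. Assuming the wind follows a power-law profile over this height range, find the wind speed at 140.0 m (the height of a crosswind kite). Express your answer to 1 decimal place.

First find α: α = ln(V₂/V₁)/ln(z₂/z₁) = ln(18.7/13.9)/ln(55.0/10.0) = 0.29663/1.70475 = 0.1740
Extrapolate from 55.0 m to 140.0 m: V₃ = 18.7 × (140.0/55.0)^0.1740 = 18.7 × 1.1765 = 22.0012 mph

22.0 mph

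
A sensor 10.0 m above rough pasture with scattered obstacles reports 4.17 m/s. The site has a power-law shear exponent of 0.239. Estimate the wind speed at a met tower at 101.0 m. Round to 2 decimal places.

Power-law profile: V₂ = V₁ · (z₂/z₁)^α
V₂ = 4.17 × (101.0/10.0)^0.239 = 4.17 × (10.1000)^0.239
    = 4.17 × 1.7379 = 7.2472 m/s

7.25 m/s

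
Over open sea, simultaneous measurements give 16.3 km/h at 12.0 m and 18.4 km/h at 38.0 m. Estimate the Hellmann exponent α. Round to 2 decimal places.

Power law: V₂/V₁ = (z₂/z₁)^α ⇒ α = ln(V₂/V₁) / ln(z₂/z₁)
α = ln(18.4/16.3) / ln(38.0/12.0) = ln(1.1288) / ln(3.1667)
  = 0.12119 / 1.15268 = 0.10513

α ≈ 0.11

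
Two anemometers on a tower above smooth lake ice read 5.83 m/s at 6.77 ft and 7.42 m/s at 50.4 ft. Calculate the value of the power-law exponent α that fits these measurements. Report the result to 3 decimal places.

α ≈ 0.120

Power law: V₂/V₁ = (z₂/z₁)^α ⇒ α = ln(V₂/V₁) / ln(z₂/z₁)
α = ln(7.42/5.83) / ln(50.4/6.77) = ln(1.2727) / ln(7.4446)
  = 0.24116 / 2.00749 = 0.12013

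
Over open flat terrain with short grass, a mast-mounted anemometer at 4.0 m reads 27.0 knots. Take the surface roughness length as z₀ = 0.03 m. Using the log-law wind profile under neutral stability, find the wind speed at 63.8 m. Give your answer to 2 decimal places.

42.28 knots

Log law: V(z) ∝ ln(z/z₀), so V₂/V₁ = ln(z₂/z₀) / ln(z₁/z₀).
ln(63.8/0.03) = 7.6623, ln(4.0/0.03) = 4.8929
V₂ = 27.0 × 7.6623/4.8929 = 27.0 × 1.5660 = 42.2826 knots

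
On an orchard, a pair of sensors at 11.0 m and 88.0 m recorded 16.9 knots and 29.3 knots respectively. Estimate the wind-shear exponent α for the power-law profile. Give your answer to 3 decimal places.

Power law: V₂/V₁ = (z₂/z₁)^α ⇒ α = ln(V₂/V₁) / ln(z₂/z₁)
α = ln(29.3/16.9) / ln(88.0/11.0) = ln(1.7337) / ln(8.0000)
  = 0.55027 / 2.07944 = 0.26463

α ≈ 0.265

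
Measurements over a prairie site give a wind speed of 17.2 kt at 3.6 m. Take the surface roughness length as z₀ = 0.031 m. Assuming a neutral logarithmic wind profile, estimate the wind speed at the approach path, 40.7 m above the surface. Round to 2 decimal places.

25.97 kt

Log law: V(z) ∝ ln(z/z₀), so V₂/V₁ = ln(z₂/z₀) / ln(z₁/z₀).
ln(40.7/0.031) = 7.1800, ln(3.6/0.031) = 4.7547
V₂ = 17.2 × 7.1800/4.7547 = 17.2 × 1.5101 = 25.9734 kt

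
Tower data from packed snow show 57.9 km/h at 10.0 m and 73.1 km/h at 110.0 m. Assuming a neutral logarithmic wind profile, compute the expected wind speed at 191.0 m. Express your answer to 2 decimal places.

Log law: V ∝ ln(z/z₀). From the pair, with r = V₁/V₂ = 0.79207,
ln z₀ = (ln z₁ − r·ln z₂)/(1 − r) = (2.3026 − 0.79207×4.7005)/0.20793 = -6.8315 → z₀ = 0.001079 m
V₃ = V₁ · ln(z₃/z₀)/ln(z₁/z₀) = 57.9 × 12.0838/9.1341 = 76.5978 km/h

76.60 km/h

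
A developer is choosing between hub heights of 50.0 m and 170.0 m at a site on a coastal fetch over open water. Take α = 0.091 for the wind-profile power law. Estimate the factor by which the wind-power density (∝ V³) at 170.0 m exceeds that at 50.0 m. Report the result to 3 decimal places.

1.397

Speed ratio: V_B/V_A = (z_B/z_A)^α = (170.0/50.0)^0.091 = (3.4000)^0.091 = 1.11780
Power-density ratio: P_B/P_A = (V_B/V_A)³ = (1.11780)³ = 1.39667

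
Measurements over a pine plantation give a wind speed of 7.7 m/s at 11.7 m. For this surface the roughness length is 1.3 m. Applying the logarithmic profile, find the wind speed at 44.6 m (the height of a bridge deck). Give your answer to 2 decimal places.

Log law: V(z) ∝ ln(z/z₀), so V₂/V₁ = ln(z₂/z₀) / ln(z₁/z₀).
ln(44.6/1.3) = 3.5354, ln(11.7/1.3) = 2.1972
V₂ = 7.7 × 3.5354/2.1972 = 7.7 × 1.6090 = 12.3894 m/s

12.39 m/s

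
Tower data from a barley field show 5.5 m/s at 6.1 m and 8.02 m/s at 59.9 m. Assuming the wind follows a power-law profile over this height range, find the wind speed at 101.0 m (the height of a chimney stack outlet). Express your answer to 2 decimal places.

First find α: α = ln(V₂/V₁)/ln(z₂/z₁) = ln(8.02/5.5)/ln(59.9/6.1) = 0.37719/2.28439 = 0.1651
Extrapolate from 59.9 m to 101.0 m: V₃ = 8.02 × (101.0/59.9)^0.1651 = 8.02 × 1.0901 = 8.7426 m/s

8.74 m/s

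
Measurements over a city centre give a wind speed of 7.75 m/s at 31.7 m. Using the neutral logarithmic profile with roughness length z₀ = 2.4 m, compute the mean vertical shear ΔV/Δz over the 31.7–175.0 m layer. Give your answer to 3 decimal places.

0.036 m/s/m

Log law: V₂ = V₁ · ln(z₂/z₀)/ln(z₁/z₀) = 7.75 × 4.2893/2.5808 = 12.8803 m/s
ΔV/Δz = (12.8803 − 7.75)/(175.0 − 31.7) = 5.1303/143.3000 = 0.03580 m/s/m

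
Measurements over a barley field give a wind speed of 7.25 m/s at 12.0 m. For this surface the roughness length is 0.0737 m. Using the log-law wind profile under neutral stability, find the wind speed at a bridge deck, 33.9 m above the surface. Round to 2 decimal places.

Log law: V(z) ∝ ln(z/z₀), so V₂/V₁ = ln(z₂/z₀) / ln(z₁/z₀).
ln(33.9/0.0737) = 6.1312, ln(12.0/0.0737) = 5.0927
V₂ = 7.25 × 6.1312/5.0927 = 7.25 × 1.2039 = 8.7284 m/s

8.73 m/s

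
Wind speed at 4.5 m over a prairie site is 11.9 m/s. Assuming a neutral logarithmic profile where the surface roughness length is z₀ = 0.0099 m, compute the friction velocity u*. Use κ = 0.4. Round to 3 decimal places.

u* ≈ 0.778 m/s

Log law: V(z) = (u*/κ) · ln(z/z₀) ⇒ u* = κ · V / ln(z/z₀)
u* = 0.4 × 11.9 / ln(4.5/0.0099) = 0.4 × 11.9 / 6.1193
   = 4.7600 / 6.1193 = 0.7779 m/s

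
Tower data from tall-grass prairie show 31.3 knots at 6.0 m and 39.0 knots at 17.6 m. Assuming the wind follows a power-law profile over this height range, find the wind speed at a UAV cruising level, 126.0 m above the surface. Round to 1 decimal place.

58.3 knots

First find α: α = ln(V₂/V₁)/ln(z₂/z₁) = ln(39.0/31.3)/ln(17.6/6.0) = 0.21994/1.07614 = 0.2044
Extrapolate from 17.6 m to 126.0 m: V₃ = 39.0 × (126.0/17.6)^0.2044 = 39.0 × 1.4953 = 58.3153 knots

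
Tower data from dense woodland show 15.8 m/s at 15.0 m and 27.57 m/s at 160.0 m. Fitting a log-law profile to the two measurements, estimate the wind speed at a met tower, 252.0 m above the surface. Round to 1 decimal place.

29.8 m/s

Log law: V ∝ ln(z/z₀). From the pair, with r = V₁/V₂ = 0.57309,
ln z₀ = (ln z₁ − r·ln z₂)/(1 − r) = (2.7081 − 0.57309×5.0752)/0.42691 = -0.4696 → z₀ = 0.6253 m
V₃ = V₁ · ln(z₃/z₀)/ln(z₁/z₀) = 15.8 × 5.9990/3.1776 = 29.8287 m/s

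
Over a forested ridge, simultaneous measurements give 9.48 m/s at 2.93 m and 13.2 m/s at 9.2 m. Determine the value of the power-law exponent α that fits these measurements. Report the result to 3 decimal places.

Power law: V₂/V₁ = (z₂/z₁)^α ⇒ α = ln(V₂/V₁) / ln(z₂/z₁)
α = ln(13.2/9.48) / ln(9.2/2.93) = ln(1.3924) / ln(3.1399)
  = 0.33103 / 1.14420 = 0.28931

α ≈ 0.289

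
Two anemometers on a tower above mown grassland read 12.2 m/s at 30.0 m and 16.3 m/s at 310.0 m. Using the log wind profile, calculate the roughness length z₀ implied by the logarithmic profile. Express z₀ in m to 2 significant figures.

z₀ ≈ 0.029 m

Log law: V(z) ∝ ln(z/z₀). With r = V₁/V₂ = 12.2/16.3 = 0.74847,
r · ln(z₂/z₀) = ln(z₁/z₀) ⇒ ln z₀ = (ln z₁ − r·ln z₂)/(1 − r)
ln z₀ = (3.40120 − 0.74847×5.73657) / 0.25153 = -3.5480
z₀ = exp(-3.5480) = 0.02878 m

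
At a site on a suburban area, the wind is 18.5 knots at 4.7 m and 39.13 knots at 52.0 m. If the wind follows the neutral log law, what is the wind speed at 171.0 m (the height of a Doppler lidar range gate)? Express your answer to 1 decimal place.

49.3 knots

Log law: V ∝ ln(z/z₀). From the pair, with r = V₁/V₂ = 0.47278,
ln z₀ = (ln z₁ − r·ln z₂)/(1 − r) = (1.5476 − 0.47278×3.9512)/0.52722 = -0.6079 → z₀ = 0.5445 m
V₃ = V₁ · ln(z₃/z₀)/ln(z₁/z₀) = 18.5 × 5.7496/2.1555 = 49.3470 knots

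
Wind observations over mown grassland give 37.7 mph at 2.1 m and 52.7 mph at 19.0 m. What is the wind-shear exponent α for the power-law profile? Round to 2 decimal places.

Power law: V₂/V₁ = (z₂/z₁)^α ⇒ α = ln(V₂/V₁) / ln(z₂/z₁)
α = ln(52.7/37.7) / ln(19.0/2.1) = ln(1.3979) / ln(9.0476)
  = 0.33496 / 2.20250 = 0.15208

α ≈ 0.15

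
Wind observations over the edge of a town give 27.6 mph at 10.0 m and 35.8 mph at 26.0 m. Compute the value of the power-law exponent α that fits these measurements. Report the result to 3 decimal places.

Power law: V₂/V₁ = (z₂/z₁)^α ⇒ α = ln(V₂/V₁) / ln(z₂/z₁)
α = ln(35.8/27.6) / ln(26.0/10.0) = ln(1.2971) / ln(2.6000)
  = 0.26013 / 0.95551 = 0.27224

α ≈ 0.272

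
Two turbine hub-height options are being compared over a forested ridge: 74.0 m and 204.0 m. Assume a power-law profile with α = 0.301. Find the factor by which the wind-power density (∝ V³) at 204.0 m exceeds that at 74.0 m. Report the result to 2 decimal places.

Speed ratio: V_B/V_A = (z_B/z_A)^α = (204.0/74.0)^0.301 = (2.7568)^0.301 = 1.35694
Power-density ratio: P_B/P_A = (V_B/V_A)³ = (1.35694)³ = 2.49850

2.50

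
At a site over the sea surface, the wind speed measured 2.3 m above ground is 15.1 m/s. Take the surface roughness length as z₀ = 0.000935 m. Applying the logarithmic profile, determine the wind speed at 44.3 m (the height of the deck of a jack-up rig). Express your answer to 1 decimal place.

20.8 m/s

Log law: V(z) ∝ ln(z/z₀), so V₂/V₁ = ln(z₂/z₀) / ln(z₁/z₀).
ln(44.3/0.000935) = 10.7659, ln(2.3/0.000935) = 7.8079
V₂ = 15.1 × 10.7659/7.8079 = 15.1 × 1.3789 = 20.8208 m/s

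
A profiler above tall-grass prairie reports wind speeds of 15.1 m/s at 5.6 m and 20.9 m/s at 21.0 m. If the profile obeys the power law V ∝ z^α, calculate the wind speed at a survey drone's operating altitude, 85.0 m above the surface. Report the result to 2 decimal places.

29.48 m/s

First find α: α = ln(V₂/V₁)/ln(z₂/z₁) = ln(20.9/15.1)/ln(21.0/5.6) = 0.32505/1.32176 = 0.2459
Extrapolate from 21.0 m to 85.0 m: V₃ = 20.9 × (85.0/21.0)^0.2459 = 20.9 × 1.4103 = 29.4763 m/s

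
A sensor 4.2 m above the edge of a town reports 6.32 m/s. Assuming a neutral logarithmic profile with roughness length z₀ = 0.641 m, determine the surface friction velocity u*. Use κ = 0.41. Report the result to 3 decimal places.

u* ≈ 1.378 m/s

Log law: V(z) = (u*/κ) · ln(z/z₀) ⇒ u* = κ · V / ln(z/z₀)
u* = 0.41 × 6.32 / ln(4.2/0.641) = 0.41 × 6.32 / 1.8798
   = 2.5912 / 1.8798 = 1.3784 m/s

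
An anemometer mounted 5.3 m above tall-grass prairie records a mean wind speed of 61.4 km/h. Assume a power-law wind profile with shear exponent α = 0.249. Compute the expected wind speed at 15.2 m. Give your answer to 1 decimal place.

79.8 km/h

Power-law profile: V₂ = V₁ · (z₂/z₁)^α
V₂ = 61.4 × (15.2/5.3)^0.249 = 61.4 × (2.8679)^0.249
    = 61.4 × 1.3000 = 79.8183 km/h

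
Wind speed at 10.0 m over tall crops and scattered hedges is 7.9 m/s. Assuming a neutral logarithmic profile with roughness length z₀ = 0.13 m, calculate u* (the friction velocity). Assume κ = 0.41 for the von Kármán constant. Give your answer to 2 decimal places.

Log law: V(z) = (u*/κ) · ln(z/z₀) ⇒ u* = κ · V / ln(z/z₀)
u* = 0.41 × 7.9 / ln(10.0/0.13) = 0.41 × 7.9 / 4.3428
   = 3.2390 / 4.3428 = 0.7458 m/s

u* ≈ 0.75 m/s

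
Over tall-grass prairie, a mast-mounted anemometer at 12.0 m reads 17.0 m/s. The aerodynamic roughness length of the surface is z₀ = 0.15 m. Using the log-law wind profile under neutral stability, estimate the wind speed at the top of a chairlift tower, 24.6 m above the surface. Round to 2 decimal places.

19.78 m/s

Log law: V(z) ∝ ln(z/z₀), so V₂/V₁ = ln(z₂/z₀) / ln(z₁/z₀).
ln(24.6/0.15) = 5.0999, ln(12.0/0.15) = 4.3820
V₂ = 17.0 × 5.0999/4.3820 = 17.0 × 1.1638 = 19.7848 m/s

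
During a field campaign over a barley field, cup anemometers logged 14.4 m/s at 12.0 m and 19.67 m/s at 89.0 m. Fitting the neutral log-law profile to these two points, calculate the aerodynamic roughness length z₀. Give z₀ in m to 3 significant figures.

Log law: V(z) ∝ ln(z/z₀). With r = V₁/V₂ = 14.4/19.67 = 0.73208,
r · ln(z₂/z₀) = ln(z₁/z₀) ⇒ ln z₀ = (ln z₁ − r·ln z₂)/(1 − r)
ln z₀ = (2.48491 − 0.73208×4.48864) / 0.26792 = -2.9902
z₀ = exp(-2.9902) = 0.05028 m

z₀ ≈ 0.0503 m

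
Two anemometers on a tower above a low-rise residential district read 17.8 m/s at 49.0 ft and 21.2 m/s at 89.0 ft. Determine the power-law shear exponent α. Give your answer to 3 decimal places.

α ≈ 0.293

Power law: V₂/V₁ = (z₂/z₁)^α ⇒ α = ln(V₂/V₁) / ln(z₂/z₁)
α = ln(21.2/17.8) / ln(89.0/49.0) = ln(1.1910) / ln(1.8163)
  = 0.17480 / 0.59682 = 0.29289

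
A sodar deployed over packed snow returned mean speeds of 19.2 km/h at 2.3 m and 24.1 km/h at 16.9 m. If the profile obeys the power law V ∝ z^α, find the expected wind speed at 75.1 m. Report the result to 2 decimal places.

28.57 km/h

First find α: α = ln(V₂/V₁)/ln(z₂/z₁) = ln(24.1/19.2)/ln(16.9/2.3) = 0.22730/1.99440 = 0.1140
Extrapolate from 16.9 m to 75.1 m: V₃ = 24.1 × (75.1/16.9)^0.1140 = 24.1 × 1.1853 = 28.5655 km/h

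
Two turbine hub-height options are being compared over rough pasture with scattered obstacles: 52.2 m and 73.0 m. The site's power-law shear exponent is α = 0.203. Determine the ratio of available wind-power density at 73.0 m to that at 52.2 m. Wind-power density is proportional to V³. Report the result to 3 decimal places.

Speed ratio: V_B/V_A = (z_B/z_A)^α = (73.0/52.2)^0.203 = (1.3985)^0.203 = 1.07045
Power-density ratio: P_B/P_A = (V_B/V_A)³ = (1.07045)³ = 1.22660

1.227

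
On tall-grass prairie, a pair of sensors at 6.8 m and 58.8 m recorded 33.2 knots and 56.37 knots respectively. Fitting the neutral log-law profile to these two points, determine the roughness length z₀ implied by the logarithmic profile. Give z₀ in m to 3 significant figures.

Log law: V(z) ∝ ln(z/z₀). With r = V₁/V₂ = 33.2/56.37 = 0.58897,
r · ln(z₂/z₀) = ln(z₁/z₀) ⇒ ln z₀ = (ln z₁ − r·ln z₂)/(1 − r)
ln z₀ = (1.91692 − 0.58897×4.07414) / 0.41103 = -1.1741
z₀ = exp(-1.1741) = 0.3091 m

z₀ ≈ 0.309 m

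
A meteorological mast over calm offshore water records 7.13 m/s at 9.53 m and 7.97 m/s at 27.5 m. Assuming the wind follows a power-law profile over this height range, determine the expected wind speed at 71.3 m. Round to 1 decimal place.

8.8 m/s

First find α: α = ln(V₂/V₁)/ln(z₂/z₁) = ln(7.97/7.13)/ln(27.5/9.53) = 0.11137/1.05974 = 0.1051
Extrapolate from 27.5 m to 71.3 m: V₃ = 7.97 × (71.3/27.5)^0.1051 = 7.97 × 1.1053 = 8.8093 m/s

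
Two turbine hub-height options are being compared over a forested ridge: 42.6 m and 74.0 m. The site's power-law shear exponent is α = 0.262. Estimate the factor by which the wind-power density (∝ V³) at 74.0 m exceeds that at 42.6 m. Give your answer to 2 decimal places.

Speed ratio: V_B/V_A = (z_B/z_A)^α = (74.0/42.6)^0.262 = (1.7371)^0.262 = 1.15567
Power-density ratio: P_B/P_A = (V_B/V_A)³ = (1.15567)³ = 1.54348

1.54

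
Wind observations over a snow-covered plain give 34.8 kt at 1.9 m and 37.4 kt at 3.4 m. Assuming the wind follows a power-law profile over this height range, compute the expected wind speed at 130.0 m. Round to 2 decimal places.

First find α: α = ln(V₂/V₁)/ln(z₂/z₁) = ln(37.4/34.8)/ln(3.4/1.9) = 0.07205/0.58192 = 0.1238
Extrapolate from 3.4 m to 130.0 m: V₃ = 37.4 × (130.0/3.4)^0.1238 = 37.4 × 1.5701 = 58.7235 kt

58.72 kt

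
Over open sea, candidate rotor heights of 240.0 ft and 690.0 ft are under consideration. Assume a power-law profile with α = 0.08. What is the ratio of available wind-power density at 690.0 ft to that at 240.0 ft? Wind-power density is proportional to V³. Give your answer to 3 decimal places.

Speed ratio: V_B/V_A = (z_B/z_A)^α = (690.0/240.0)^0.08 = (2.8750)^0.08 = 1.08816
Power-density ratio: P_B/P_A = (V_B/V_A)³ = (1.08816)³ = 1.28847

1.288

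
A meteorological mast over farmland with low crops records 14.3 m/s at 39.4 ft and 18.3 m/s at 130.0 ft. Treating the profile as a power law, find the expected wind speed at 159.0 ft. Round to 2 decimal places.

19.08 m/s

First find α: α = ln(V₂/V₁)/ln(z₂/z₁) = ln(18.3/14.3)/ln(130.0/39.4) = 0.24664/1.19377 = 0.2066
Extrapolate from 130.0 ft to 159.0 ft: V₃ = 18.3 × (159.0/130.0)^0.2066 = 18.3 × 1.0425 = 19.0774 m/s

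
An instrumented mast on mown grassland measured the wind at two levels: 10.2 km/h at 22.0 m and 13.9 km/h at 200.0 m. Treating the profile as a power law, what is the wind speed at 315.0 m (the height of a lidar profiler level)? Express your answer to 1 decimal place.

First find α: α = ln(V₂/V₁)/ln(z₂/z₁) = ln(13.9/10.2)/ln(200.0/22.0) = 0.30950/2.20727 = 0.1402
Extrapolate from 200.0 m to 315.0 m: V₃ = 13.9 × (315.0/200.0)^0.1402 = 13.9 × 1.0658 = 14.8142 km/h

14.8 km/h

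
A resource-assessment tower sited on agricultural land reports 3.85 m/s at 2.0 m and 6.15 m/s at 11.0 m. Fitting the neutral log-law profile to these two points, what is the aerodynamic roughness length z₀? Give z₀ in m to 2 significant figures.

Log law: V(z) ∝ ln(z/z₀). With r = V₁/V₂ = 3.85/6.15 = 0.62602,
r · ln(z₂/z₀) = ln(z₁/z₀) ⇒ ln z₀ = (ln z₁ − r·ln z₂)/(1 − r)
ln z₀ = (0.69315 − 0.62602×2.39790) / 0.37398 = -2.1605
z₀ = exp(-2.1605) = 0.1153 m

z₀ ≈ 0.12 m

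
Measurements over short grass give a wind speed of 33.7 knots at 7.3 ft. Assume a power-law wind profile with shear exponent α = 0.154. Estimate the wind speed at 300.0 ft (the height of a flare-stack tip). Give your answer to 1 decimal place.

59.7 knots

Power-law profile: V₂ = V₁ · (z₂/z₁)^α
V₂ = 33.7 × (300.0/7.3)^0.154 = 33.7 × (41.0959)^0.154
    = 33.7 × 1.7722 = 59.7248 knots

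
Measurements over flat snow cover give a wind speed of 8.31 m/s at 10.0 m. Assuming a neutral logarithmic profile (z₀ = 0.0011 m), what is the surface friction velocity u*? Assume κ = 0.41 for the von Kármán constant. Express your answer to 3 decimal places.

Log law: V(z) = (u*/κ) · ln(z/z₀) ⇒ u* = κ · V / ln(z/z₀)
u* = 0.41 × 8.31 / ln(10.0/0.0011) = 0.41 × 8.31 / 9.1150
   = 3.4071 / 9.1150 = 0.3738 m/s

u* ≈ 0.374 m/s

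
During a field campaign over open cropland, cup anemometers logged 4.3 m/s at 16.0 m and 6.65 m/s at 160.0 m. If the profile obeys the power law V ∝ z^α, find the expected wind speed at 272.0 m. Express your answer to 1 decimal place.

First find α: α = ln(V₂/V₁)/ln(z₂/z₁) = ln(6.65/4.3)/ln(160.0/16.0) = 0.43600/2.30259 = 0.1894
Extrapolate from 160.0 m to 272.0 m: V₃ = 6.65 × (272.0/160.0)^0.1894 = 6.65 × 1.1057 = 7.3529 m/s

7.4 m/s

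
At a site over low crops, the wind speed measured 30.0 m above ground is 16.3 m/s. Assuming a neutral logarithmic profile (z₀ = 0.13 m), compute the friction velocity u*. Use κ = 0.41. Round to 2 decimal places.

Log law: V(z) = (u*/κ) · ln(z/z₀) ⇒ u* = κ · V / ln(z/z₀)
u* = 0.41 × 16.3 / ln(30.0/0.13) = 0.41 × 16.3 / 5.4414
   = 6.6830 / 5.4414 = 1.2282 m/s

u* ≈ 1.23 m/s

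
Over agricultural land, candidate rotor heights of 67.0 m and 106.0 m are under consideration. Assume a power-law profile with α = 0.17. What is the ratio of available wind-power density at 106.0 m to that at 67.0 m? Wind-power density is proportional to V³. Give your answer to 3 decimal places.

1.264

Speed ratio: V_B/V_A = (z_B/z_A)^α = (106.0/67.0)^0.17 = (1.5821)^0.17 = 1.08111
Power-density ratio: P_B/P_A = (V_B/V_A)³ = (1.08111)³ = 1.26359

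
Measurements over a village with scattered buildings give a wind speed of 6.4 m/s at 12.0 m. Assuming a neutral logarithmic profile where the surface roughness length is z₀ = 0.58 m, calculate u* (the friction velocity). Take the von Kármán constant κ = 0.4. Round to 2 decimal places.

Log law: V(z) = (u*/κ) · ln(z/z₀) ⇒ u* = κ · V / ln(z/z₀)
u* = 0.4 × 6.4 / ln(12.0/0.58) = 0.4 × 6.4 / 3.0296
   = 2.5600 / 3.0296 = 0.8450 m/s

u* ≈ 0.84 m/s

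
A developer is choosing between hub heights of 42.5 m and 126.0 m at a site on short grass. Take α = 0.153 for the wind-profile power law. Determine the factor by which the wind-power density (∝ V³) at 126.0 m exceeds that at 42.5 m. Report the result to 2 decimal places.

Speed ratio: V_B/V_A = (z_B/z_A)^α = (126.0/42.5)^0.153 = (2.9647)^0.153 = 1.18090
Power-density ratio: P_B/P_A = (V_B/V_A)³ = (1.18090)³ = 1.64680

1.65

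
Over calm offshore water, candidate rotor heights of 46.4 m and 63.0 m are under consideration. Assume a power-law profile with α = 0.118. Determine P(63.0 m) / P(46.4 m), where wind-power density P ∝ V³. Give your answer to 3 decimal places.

Speed ratio: V_B/V_A = (z_B/z_A)^α = (63.0/46.4)^0.118 = (1.3578)^0.118 = 1.03675
Power-density ratio: P_B/P_A = (V_B/V_A)³ = (1.03675)³ = 1.11434

1.114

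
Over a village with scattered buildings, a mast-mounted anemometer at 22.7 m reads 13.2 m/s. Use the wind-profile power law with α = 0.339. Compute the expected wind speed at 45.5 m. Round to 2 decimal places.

16.71 m/s

Power-law profile: V₂ = V₁ · (z₂/z₁)^α
V₂ = 13.2 × (45.5/22.7)^0.339 = 13.2 × (2.0044)^0.339
    = 13.2 × 1.2658 = 16.7089 m/s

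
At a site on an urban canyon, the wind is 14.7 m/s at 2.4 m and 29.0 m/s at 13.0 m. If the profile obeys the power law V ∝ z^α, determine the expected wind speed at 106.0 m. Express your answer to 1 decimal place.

67.4 m/s

First find α: α = ln(V₂/V₁)/ln(z₂/z₁) = ln(29.0/14.7)/ln(13.0/2.4) = 0.67945/1.68948 = 0.4022
Extrapolate from 13.0 m to 106.0 m: V₃ = 29.0 × (106.0/13.0)^0.4022 = 29.0 × 2.3255 = 67.4396 m/s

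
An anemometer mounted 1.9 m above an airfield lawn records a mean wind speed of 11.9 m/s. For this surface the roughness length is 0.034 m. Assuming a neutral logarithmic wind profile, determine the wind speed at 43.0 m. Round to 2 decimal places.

21.13 m/s

Log law: V(z) ∝ ln(z/z₀), so V₂/V₁ = ln(z₂/z₀) / ln(z₁/z₀).
ln(43.0/0.034) = 7.1426, ln(1.9/0.034) = 4.0232
V₂ = 11.9 × 7.1426/4.0232 = 11.9 × 1.7753 = 21.1264 m/s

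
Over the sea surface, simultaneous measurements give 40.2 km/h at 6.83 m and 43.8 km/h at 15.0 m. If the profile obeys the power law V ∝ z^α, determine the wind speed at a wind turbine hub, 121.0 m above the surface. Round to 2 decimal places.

54.99 km/h

First find α: α = ln(V₂/V₁)/ln(z₂/z₁) = ln(43.8/40.2)/ln(15.0/6.83) = 0.08577/0.78673 = 0.1090
Extrapolate from 15.0 m to 121.0 m: V₃ = 43.8 × (121.0/15.0)^0.1090 = 43.8 × 1.2556 = 54.9945 km/h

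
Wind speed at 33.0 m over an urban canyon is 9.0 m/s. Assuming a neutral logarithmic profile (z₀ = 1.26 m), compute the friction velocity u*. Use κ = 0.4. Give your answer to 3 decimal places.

Log law: V(z) = (u*/κ) · ln(z/z₀) ⇒ u* = κ · V / ln(z/z₀)
u* = 0.4 × 9.0 / ln(33.0/1.26) = 0.4 × 9.0 / 3.2654
   = 3.6000 / 3.2654 = 1.1025 m/s

u* ≈ 1.102 m/s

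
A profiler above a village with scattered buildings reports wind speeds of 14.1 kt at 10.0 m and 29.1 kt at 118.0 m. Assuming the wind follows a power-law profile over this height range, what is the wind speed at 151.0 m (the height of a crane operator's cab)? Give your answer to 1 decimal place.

31.3 kt

First find α: α = ln(V₂/V₁)/ln(z₂/z₁) = ln(29.1/14.1)/ln(118.0/10.0) = 0.72456/2.46810 = 0.2936
Extrapolate from 118.0 m to 151.0 m: V₃ = 29.1 × (151.0/118.0)^0.2936 = 29.1 × 1.0751 = 31.2848 kt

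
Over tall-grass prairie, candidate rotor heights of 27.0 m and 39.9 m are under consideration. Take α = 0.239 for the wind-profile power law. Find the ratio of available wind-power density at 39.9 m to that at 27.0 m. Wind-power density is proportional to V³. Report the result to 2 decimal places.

Speed ratio: V_B/V_A = (z_B/z_A)^α = (39.9/27.0)^0.239 = (1.4778)^0.239 = 1.09783
Power-density ratio: P_B/P_A = (V_B/V_A)³ = (1.09783)³ = 1.32315

1.32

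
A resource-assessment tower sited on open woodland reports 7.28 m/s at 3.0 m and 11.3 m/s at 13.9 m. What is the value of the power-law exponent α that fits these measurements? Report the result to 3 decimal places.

α ≈ 0.287

Power law: V₂/V₁ = (z₂/z₁)^α ⇒ α = ln(V₂/V₁) / ln(z₂/z₁)
α = ln(11.3/7.28) / ln(13.9/3.0) = ln(1.5522) / ln(4.6333)
  = 0.43967 / 1.53328 = 0.28675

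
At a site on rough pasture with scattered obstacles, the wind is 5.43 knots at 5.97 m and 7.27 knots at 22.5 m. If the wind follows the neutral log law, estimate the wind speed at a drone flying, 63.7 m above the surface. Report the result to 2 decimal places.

8.71 knots

Log law: V ∝ ln(z/z₀). From the pair, with r = V₁/V₂ = 0.74691,
ln z₀ = (ln z₁ − r·ln z₂)/(1 − r) = (1.7867 − 0.74691×3.1135)/0.25309 = -2.1287 → z₀ = 0.1190 m
V₃ = V₁ · ln(z₃/z₀)/ln(z₁/z₀) = 5.43 × 6.2828/3.9154 = 8.7132 knots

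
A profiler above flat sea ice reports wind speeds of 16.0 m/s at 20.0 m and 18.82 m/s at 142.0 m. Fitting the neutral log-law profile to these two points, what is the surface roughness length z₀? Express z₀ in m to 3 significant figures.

z₀ ≈ 0.000296 m

Log law: V(z) ∝ ln(z/z₀). With r = V₁/V₂ = 16.0/18.82 = 0.85016,
r · ln(z₂/z₀) = ln(z₁/z₀) ⇒ ln z₀ = (ln z₁ − r·ln z₂)/(1 − r)
ln z₀ = (2.99573 − 0.85016×4.95583) / 0.14984 = -8.1254
z₀ = exp(-8.1254) = 0.0002959 m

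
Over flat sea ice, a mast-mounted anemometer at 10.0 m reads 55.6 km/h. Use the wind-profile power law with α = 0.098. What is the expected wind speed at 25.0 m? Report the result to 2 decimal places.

60.82 km/h

Power-law profile: V₂ = V₁ · (z₂/z₁)^α
V₂ = 55.6 × (25.0/10.0)^0.098 = 55.6 × (2.5000)^0.098
    = 55.6 × 1.0940 = 60.8237 km/h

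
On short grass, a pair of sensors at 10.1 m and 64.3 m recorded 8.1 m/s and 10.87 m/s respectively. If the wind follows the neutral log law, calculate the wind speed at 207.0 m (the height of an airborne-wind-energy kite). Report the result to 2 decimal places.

Log law: V ∝ ln(z/z₀). From the pair, with r = V₁/V₂ = 0.74517,
ln z₀ = (ln z₁ − r·ln z₂)/(1 − r) = (2.3125 − 0.74517×4.1636)/0.25483 = -3.1002 → z₀ = 0.04504 m
V₃ = V₁ · ln(z₃/z₀)/ln(z₁/z₀) = 8.1 × 8.4329/5.4127 = 12.6196 m/s

12.62 m/s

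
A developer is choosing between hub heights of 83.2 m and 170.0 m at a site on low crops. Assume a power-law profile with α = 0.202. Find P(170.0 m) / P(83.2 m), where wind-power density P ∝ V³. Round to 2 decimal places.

Speed ratio: V_B/V_A = (z_B/z_A)^α = (170.0/83.2)^0.202 = (2.0433)^0.202 = 1.15528
Power-density ratio: P_B/P_A = (V_B/V_A)³ = (1.15528)³ = 1.54190

1.54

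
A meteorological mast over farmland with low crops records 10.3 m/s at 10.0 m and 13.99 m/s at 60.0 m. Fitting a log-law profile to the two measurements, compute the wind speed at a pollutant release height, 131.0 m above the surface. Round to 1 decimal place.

15.6 m/s

Log law: V ∝ ln(z/z₀). From the pair, with r = V₁/V₂ = 0.73624,
ln z₀ = (ln z₁ − r·ln z₂)/(1 − r) = (2.3026 − 0.73624×4.0943)/0.26376 = -2.6988 → z₀ = 0.06729 m
V₃ = V₁ · ln(z₃/z₀)/ln(z₁/z₀) = 10.3 × 7.5740/5.0014 = 15.5981 m/s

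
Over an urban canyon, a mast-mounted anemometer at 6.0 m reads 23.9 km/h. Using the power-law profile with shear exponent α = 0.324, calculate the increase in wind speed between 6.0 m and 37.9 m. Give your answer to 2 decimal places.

19.53 km/h

Power law: V₂ = V₁ · (z₂/z₁)^α = 23.9 × (6.3167)^0.324 = 43.4266 km/h
ΔV = 43.4266 − 23.9 = 19.5266 km/h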